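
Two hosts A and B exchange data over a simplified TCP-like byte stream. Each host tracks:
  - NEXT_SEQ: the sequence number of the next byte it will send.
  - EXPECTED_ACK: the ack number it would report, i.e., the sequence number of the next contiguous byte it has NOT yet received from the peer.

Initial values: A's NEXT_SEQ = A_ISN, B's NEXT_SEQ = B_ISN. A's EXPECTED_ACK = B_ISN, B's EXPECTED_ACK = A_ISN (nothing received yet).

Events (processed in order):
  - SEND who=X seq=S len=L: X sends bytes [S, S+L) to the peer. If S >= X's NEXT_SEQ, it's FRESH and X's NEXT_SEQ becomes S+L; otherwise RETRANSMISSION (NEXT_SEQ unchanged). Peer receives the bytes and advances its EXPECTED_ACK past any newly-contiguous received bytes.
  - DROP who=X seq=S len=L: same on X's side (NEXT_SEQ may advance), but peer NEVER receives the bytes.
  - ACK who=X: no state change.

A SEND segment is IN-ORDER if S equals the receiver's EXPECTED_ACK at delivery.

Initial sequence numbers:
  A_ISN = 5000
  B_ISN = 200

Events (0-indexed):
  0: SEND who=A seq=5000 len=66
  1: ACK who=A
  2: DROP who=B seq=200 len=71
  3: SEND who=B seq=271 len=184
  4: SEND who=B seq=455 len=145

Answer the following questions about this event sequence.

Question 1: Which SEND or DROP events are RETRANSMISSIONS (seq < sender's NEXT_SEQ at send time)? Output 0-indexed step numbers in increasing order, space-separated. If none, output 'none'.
Step 0: SEND seq=5000 -> fresh
Step 2: DROP seq=200 -> fresh
Step 3: SEND seq=271 -> fresh
Step 4: SEND seq=455 -> fresh

Answer: none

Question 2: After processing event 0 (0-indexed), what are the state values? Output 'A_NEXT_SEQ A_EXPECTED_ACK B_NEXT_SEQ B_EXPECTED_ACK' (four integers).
After event 0: A_seq=5066 A_ack=200 B_seq=200 B_ack=5066

5066 200 200 5066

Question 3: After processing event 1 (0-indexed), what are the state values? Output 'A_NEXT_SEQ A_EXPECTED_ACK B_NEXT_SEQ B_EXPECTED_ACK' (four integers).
After event 0: A_seq=5066 A_ack=200 B_seq=200 B_ack=5066
After event 1: A_seq=5066 A_ack=200 B_seq=200 B_ack=5066

5066 200 200 5066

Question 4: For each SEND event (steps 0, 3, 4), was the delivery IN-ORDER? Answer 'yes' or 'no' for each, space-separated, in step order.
Step 0: SEND seq=5000 -> in-order
Step 3: SEND seq=271 -> out-of-order
Step 4: SEND seq=455 -> out-of-order

Answer: yes no no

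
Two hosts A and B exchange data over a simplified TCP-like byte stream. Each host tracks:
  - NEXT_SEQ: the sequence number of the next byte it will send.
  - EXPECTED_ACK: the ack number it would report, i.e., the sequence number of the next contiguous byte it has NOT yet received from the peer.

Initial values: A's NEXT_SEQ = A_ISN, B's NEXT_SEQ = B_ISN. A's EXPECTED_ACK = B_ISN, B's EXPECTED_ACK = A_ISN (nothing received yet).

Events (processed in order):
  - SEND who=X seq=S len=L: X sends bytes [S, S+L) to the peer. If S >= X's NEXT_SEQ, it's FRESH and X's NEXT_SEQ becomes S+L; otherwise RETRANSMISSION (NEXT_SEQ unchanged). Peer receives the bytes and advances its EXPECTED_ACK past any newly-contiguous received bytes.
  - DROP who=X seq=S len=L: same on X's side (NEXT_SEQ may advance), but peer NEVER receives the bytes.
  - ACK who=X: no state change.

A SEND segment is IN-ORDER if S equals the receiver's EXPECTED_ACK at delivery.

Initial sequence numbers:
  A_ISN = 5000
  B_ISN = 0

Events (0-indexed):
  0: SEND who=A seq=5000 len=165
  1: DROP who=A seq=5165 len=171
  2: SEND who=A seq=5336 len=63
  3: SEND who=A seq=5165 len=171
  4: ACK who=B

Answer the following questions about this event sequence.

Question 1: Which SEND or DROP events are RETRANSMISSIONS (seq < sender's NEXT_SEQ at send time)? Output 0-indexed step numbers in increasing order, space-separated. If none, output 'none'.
Step 0: SEND seq=5000 -> fresh
Step 1: DROP seq=5165 -> fresh
Step 2: SEND seq=5336 -> fresh
Step 3: SEND seq=5165 -> retransmit

Answer: 3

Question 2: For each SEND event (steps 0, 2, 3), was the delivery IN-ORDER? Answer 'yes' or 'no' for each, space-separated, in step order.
Step 0: SEND seq=5000 -> in-order
Step 2: SEND seq=5336 -> out-of-order
Step 3: SEND seq=5165 -> in-order

Answer: yes no yes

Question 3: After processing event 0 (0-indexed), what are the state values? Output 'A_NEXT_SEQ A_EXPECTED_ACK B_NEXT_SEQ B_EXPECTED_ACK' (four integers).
After event 0: A_seq=5165 A_ack=0 B_seq=0 B_ack=5165

5165 0 0 5165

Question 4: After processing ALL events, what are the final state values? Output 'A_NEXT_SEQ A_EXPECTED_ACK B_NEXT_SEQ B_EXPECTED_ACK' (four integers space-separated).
After event 0: A_seq=5165 A_ack=0 B_seq=0 B_ack=5165
After event 1: A_seq=5336 A_ack=0 B_seq=0 B_ack=5165
After event 2: A_seq=5399 A_ack=0 B_seq=0 B_ack=5165
After event 3: A_seq=5399 A_ack=0 B_seq=0 B_ack=5399
After event 4: A_seq=5399 A_ack=0 B_seq=0 B_ack=5399

Answer: 5399 0 0 5399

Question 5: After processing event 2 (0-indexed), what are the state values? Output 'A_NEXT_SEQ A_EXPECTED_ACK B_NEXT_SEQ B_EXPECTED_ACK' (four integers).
After event 0: A_seq=5165 A_ack=0 B_seq=0 B_ack=5165
After event 1: A_seq=5336 A_ack=0 B_seq=0 B_ack=5165
After event 2: A_seq=5399 A_ack=0 B_seq=0 B_ack=5165

5399 0 0 5165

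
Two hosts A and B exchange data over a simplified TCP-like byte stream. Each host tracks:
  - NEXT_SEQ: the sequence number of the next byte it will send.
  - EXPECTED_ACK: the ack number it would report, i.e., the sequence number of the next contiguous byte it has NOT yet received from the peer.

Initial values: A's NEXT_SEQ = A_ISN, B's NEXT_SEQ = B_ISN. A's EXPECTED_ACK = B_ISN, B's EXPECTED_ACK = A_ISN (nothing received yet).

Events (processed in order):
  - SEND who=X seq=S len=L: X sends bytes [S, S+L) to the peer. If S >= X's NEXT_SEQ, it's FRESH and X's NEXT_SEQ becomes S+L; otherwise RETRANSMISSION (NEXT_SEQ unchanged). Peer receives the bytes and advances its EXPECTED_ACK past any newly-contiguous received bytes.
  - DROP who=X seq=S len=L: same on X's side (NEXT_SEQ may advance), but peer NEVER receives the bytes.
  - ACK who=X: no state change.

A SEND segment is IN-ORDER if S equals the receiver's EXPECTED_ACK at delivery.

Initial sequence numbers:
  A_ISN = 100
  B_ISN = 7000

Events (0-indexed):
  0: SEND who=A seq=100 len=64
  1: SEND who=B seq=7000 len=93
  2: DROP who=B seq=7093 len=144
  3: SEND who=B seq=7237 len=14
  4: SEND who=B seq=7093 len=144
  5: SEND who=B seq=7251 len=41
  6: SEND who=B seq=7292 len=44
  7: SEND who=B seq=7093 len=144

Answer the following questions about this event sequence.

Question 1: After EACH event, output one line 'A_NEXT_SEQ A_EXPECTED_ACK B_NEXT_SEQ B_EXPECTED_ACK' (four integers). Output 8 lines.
164 7000 7000 164
164 7093 7093 164
164 7093 7237 164
164 7093 7251 164
164 7251 7251 164
164 7292 7292 164
164 7336 7336 164
164 7336 7336 164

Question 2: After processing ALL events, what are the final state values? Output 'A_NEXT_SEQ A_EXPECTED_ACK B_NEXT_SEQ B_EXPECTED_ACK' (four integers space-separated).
After event 0: A_seq=164 A_ack=7000 B_seq=7000 B_ack=164
After event 1: A_seq=164 A_ack=7093 B_seq=7093 B_ack=164
After event 2: A_seq=164 A_ack=7093 B_seq=7237 B_ack=164
After event 3: A_seq=164 A_ack=7093 B_seq=7251 B_ack=164
After event 4: A_seq=164 A_ack=7251 B_seq=7251 B_ack=164
After event 5: A_seq=164 A_ack=7292 B_seq=7292 B_ack=164
After event 6: A_seq=164 A_ack=7336 B_seq=7336 B_ack=164
After event 7: A_seq=164 A_ack=7336 B_seq=7336 B_ack=164

Answer: 164 7336 7336 164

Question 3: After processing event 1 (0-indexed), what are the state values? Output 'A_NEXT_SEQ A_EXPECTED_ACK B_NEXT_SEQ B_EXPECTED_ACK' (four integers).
After event 0: A_seq=164 A_ack=7000 B_seq=7000 B_ack=164
After event 1: A_seq=164 A_ack=7093 B_seq=7093 B_ack=164

164 7093 7093 164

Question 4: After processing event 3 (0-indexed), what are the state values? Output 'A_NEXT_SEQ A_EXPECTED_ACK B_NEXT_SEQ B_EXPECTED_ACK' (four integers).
After event 0: A_seq=164 A_ack=7000 B_seq=7000 B_ack=164
After event 1: A_seq=164 A_ack=7093 B_seq=7093 B_ack=164
After event 2: A_seq=164 A_ack=7093 B_seq=7237 B_ack=164
After event 3: A_seq=164 A_ack=7093 B_seq=7251 B_ack=164

164 7093 7251 164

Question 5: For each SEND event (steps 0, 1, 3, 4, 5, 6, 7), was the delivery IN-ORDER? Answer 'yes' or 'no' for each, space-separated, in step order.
Answer: yes yes no yes yes yes no

Derivation:
Step 0: SEND seq=100 -> in-order
Step 1: SEND seq=7000 -> in-order
Step 3: SEND seq=7237 -> out-of-order
Step 4: SEND seq=7093 -> in-order
Step 5: SEND seq=7251 -> in-order
Step 6: SEND seq=7292 -> in-order
Step 7: SEND seq=7093 -> out-of-order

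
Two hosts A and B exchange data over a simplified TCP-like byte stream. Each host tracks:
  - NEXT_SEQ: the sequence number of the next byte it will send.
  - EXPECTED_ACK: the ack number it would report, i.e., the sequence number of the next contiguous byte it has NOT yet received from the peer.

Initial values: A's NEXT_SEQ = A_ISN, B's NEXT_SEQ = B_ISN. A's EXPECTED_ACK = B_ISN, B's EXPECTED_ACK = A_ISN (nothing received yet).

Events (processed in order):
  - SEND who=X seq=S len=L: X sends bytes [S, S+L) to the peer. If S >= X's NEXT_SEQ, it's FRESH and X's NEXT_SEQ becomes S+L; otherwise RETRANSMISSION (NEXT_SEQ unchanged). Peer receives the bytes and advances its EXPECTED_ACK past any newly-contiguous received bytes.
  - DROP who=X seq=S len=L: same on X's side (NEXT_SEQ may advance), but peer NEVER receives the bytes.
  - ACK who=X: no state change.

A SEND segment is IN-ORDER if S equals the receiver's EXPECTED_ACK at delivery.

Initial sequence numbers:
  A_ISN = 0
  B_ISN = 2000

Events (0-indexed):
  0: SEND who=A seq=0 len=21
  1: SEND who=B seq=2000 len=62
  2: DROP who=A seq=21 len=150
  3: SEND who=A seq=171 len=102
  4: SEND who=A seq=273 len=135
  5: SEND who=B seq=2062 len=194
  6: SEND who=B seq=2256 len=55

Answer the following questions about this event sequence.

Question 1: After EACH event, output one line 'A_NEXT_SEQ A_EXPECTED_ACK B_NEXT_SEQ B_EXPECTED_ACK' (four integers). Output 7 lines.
21 2000 2000 21
21 2062 2062 21
171 2062 2062 21
273 2062 2062 21
408 2062 2062 21
408 2256 2256 21
408 2311 2311 21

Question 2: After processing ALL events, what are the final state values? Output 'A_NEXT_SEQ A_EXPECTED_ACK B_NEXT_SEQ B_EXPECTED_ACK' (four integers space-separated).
After event 0: A_seq=21 A_ack=2000 B_seq=2000 B_ack=21
After event 1: A_seq=21 A_ack=2062 B_seq=2062 B_ack=21
After event 2: A_seq=171 A_ack=2062 B_seq=2062 B_ack=21
After event 3: A_seq=273 A_ack=2062 B_seq=2062 B_ack=21
After event 4: A_seq=408 A_ack=2062 B_seq=2062 B_ack=21
After event 5: A_seq=408 A_ack=2256 B_seq=2256 B_ack=21
After event 6: A_seq=408 A_ack=2311 B_seq=2311 B_ack=21

Answer: 408 2311 2311 21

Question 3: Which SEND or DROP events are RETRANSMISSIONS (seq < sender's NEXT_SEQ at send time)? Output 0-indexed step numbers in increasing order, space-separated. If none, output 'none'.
Answer: none

Derivation:
Step 0: SEND seq=0 -> fresh
Step 1: SEND seq=2000 -> fresh
Step 2: DROP seq=21 -> fresh
Step 3: SEND seq=171 -> fresh
Step 4: SEND seq=273 -> fresh
Step 5: SEND seq=2062 -> fresh
Step 6: SEND seq=2256 -> fresh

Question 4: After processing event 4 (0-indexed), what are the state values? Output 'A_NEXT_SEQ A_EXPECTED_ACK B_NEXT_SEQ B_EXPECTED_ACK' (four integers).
After event 0: A_seq=21 A_ack=2000 B_seq=2000 B_ack=21
After event 1: A_seq=21 A_ack=2062 B_seq=2062 B_ack=21
After event 2: A_seq=171 A_ack=2062 B_seq=2062 B_ack=21
After event 3: A_seq=273 A_ack=2062 B_seq=2062 B_ack=21
After event 4: A_seq=408 A_ack=2062 B_seq=2062 B_ack=21

408 2062 2062 21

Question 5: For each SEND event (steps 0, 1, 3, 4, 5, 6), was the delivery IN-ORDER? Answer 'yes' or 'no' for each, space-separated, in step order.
Answer: yes yes no no yes yes

Derivation:
Step 0: SEND seq=0 -> in-order
Step 1: SEND seq=2000 -> in-order
Step 3: SEND seq=171 -> out-of-order
Step 4: SEND seq=273 -> out-of-order
Step 5: SEND seq=2062 -> in-order
Step 6: SEND seq=2256 -> in-order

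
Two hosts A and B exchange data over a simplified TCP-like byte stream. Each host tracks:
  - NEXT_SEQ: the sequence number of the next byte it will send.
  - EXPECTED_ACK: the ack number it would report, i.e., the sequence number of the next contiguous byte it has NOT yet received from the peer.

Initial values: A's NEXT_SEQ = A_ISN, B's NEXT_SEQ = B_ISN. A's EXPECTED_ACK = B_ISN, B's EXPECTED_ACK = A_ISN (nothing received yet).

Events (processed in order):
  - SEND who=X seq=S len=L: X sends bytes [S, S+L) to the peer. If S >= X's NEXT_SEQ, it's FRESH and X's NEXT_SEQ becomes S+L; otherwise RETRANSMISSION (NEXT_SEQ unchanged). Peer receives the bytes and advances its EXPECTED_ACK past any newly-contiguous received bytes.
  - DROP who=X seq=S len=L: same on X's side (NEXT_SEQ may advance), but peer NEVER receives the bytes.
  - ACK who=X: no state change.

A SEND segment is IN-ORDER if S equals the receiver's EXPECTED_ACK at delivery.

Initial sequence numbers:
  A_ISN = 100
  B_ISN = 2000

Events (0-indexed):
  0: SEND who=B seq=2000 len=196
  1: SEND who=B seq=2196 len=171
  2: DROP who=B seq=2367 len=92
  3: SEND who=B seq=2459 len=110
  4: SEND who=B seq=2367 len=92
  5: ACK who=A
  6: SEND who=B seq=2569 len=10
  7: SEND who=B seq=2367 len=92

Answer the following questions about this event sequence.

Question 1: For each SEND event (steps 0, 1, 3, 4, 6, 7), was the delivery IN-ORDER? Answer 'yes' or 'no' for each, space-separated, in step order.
Step 0: SEND seq=2000 -> in-order
Step 1: SEND seq=2196 -> in-order
Step 3: SEND seq=2459 -> out-of-order
Step 4: SEND seq=2367 -> in-order
Step 6: SEND seq=2569 -> in-order
Step 7: SEND seq=2367 -> out-of-order

Answer: yes yes no yes yes no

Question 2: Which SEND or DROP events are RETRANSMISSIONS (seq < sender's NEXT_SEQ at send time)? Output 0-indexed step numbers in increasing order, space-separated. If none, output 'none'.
Step 0: SEND seq=2000 -> fresh
Step 1: SEND seq=2196 -> fresh
Step 2: DROP seq=2367 -> fresh
Step 3: SEND seq=2459 -> fresh
Step 4: SEND seq=2367 -> retransmit
Step 6: SEND seq=2569 -> fresh
Step 7: SEND seq=2367 -> retransmit

Answer: 4 7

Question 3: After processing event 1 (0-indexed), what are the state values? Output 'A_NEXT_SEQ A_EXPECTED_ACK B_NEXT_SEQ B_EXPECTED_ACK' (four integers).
After event 0: A_seq=100 A_ack=2196 B_seq=2196 B_ack=100
After event 1: A_seq=100 A_ack=2367 B_seq=2367 B_ack=100

100 2367 2367 100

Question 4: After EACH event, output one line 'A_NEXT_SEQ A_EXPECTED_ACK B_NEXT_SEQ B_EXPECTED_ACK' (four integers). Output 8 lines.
100 2196 2196 100
100 2367 2367 100
100 2367 2459 100
100 2367 2569 100
100 2569 2569 100
100 2569 2569 100
100 2579 2579 100
100 2579 2579 100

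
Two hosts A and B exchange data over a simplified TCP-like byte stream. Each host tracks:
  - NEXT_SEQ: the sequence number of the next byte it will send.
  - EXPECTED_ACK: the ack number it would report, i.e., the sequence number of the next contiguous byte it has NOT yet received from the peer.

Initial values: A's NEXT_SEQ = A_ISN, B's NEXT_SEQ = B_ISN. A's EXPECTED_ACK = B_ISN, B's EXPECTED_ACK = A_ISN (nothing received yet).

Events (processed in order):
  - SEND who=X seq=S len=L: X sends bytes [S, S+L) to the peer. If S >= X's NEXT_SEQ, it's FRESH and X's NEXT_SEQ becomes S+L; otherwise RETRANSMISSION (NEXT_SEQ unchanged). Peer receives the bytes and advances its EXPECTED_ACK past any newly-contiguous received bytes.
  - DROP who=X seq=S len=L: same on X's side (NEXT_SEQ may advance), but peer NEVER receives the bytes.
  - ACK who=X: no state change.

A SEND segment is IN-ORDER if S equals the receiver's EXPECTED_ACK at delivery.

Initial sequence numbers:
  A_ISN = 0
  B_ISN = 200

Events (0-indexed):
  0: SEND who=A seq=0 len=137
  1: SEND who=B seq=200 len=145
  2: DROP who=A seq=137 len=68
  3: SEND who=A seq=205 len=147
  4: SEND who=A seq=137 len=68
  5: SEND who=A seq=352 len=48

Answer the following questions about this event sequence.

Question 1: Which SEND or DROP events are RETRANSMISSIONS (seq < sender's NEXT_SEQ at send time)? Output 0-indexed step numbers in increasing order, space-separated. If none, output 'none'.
Step 0: SEND seq=0 -> fresh
Step 1: SEND seq=200 -> fresh
Step 2: DROP seq=137 -> fresh
Step 3: SEND seq=205 -> fresh
Step 4: SEND seq=137 -> retransmit
Step 5: SEND seq=352 -> fresh

Answer: 4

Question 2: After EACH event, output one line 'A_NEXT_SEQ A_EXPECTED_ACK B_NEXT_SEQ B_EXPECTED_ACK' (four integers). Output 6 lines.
137 200 200 137
137 345 345 137
205 345 345 137
352 345 345 137
352 345 345 352
400 345 345 400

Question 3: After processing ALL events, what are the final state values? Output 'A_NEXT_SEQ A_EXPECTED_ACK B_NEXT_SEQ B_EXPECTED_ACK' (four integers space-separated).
After event 0: A_seq=137 A_ack=200 B_seq=200 B_ack=137
After event 1: A_seq=137 A_ack=345 B_seq=345 B_ack=137
After event 2: A_seq=205 A_ack=345 B_seq=345 B_ack=137
After event 3: A_seq=352 A_ack=345 B_seq=345 B_ack=137
After event 4: A_seq=352 A_ack=345 B_seq=345 B_ack=352
After event 5: A_seq=400 A_ack=345 B_seq=345 B_ack=400

Answer: 400 345 345 400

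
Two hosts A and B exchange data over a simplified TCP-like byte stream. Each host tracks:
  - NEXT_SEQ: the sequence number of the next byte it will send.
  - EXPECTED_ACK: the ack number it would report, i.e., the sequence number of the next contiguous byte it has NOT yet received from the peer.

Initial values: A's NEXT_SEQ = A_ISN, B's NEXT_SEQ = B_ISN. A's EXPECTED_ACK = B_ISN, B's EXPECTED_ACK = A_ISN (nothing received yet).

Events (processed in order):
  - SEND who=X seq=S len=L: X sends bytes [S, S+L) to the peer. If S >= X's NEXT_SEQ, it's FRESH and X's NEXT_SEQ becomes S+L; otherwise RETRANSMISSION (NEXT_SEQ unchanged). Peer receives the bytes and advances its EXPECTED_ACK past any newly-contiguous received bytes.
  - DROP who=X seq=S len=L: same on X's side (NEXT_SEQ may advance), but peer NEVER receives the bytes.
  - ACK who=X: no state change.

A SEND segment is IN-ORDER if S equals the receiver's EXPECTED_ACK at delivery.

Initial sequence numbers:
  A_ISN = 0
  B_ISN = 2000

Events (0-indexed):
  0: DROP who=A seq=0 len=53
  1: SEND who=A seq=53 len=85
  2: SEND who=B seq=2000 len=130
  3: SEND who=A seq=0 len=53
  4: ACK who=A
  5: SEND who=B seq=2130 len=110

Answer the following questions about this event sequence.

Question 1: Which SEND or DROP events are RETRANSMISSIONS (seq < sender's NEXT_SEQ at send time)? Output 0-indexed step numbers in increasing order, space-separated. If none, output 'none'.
Answer: 3

Derivation:
Step 0: DROP seq=0 -> fresh
Step 1: SEND seq=53 -> fresh
Step 2: SEND seq=2000 -> fresh
Step 3: SEND seq=0 -> retransmit
Step 5: SEND seq=2130 -> fresh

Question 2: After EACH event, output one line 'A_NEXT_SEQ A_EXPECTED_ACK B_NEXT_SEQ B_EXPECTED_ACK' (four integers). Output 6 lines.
53 2000 2000 0
138 2000 2000 0
138 2130 2130 0
138 2130 2130 138
138 2130 2130 138
138 2240 2240 138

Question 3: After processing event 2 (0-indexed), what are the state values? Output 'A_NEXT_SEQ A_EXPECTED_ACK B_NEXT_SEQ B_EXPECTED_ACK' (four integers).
After event 0: A_seq=53 A_ack=2000 B_seq=2000 B_ack=0
After event 1: A_seq=138 A_ack=2000 B_seq=2000 B_ack=0
After event 2: A_seq=138 A_ack=2130 B_seq=2130 B_ack=0

138 2130 2130 0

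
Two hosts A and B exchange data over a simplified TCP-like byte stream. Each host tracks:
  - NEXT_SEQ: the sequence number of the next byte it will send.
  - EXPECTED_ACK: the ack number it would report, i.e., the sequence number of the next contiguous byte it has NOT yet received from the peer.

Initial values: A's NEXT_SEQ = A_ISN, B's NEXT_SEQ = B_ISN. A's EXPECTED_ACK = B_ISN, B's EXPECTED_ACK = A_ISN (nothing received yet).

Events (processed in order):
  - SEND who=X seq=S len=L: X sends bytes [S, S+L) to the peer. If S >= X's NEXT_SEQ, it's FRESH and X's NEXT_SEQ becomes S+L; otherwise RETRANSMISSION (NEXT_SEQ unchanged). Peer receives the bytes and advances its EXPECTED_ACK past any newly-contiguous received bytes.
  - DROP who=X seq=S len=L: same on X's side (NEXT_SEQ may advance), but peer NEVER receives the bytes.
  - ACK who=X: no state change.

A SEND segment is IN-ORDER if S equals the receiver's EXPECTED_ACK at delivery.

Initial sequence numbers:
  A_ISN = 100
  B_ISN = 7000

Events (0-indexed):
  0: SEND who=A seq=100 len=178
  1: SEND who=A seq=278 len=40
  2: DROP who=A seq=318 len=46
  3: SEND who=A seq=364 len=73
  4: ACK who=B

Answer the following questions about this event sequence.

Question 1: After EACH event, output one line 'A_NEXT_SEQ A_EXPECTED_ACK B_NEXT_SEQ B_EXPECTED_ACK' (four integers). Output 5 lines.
278 7000 7000 278
318 7000 7000 318
364 7000 7000 318
437 7000 7000 318
437 7000 7000 318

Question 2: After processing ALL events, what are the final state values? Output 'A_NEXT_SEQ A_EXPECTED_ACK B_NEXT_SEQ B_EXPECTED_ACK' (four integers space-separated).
Answer: 437 7000 7000 318

Derivation:
After event 0: A_seq=278 A_ack=7000 B_seq=7000 B_ack=278
After event 1: A_seq=318 A_ack=7000 B_seq=7000 B_ack=318
After event 2: A_seq=364 A_ack=7000 B_seq=7000 B_ack=318
After event 3: A_seq=437 A_ack=7000 B_seq=7000 B_ack=318
After event 4: A_seq=437 A_ack=7000 B_seq=7000 B_ack=318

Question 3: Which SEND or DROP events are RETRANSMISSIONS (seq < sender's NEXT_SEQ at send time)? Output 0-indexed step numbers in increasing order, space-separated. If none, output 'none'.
Answer: none

Derivation:
Step 0: SEND seq=100 -> fresh
Step 1: SEND seq=278 -> fresh
Step 2: DROP seq=318 -> fresh
Step 3: SEND seq=364 -> fresh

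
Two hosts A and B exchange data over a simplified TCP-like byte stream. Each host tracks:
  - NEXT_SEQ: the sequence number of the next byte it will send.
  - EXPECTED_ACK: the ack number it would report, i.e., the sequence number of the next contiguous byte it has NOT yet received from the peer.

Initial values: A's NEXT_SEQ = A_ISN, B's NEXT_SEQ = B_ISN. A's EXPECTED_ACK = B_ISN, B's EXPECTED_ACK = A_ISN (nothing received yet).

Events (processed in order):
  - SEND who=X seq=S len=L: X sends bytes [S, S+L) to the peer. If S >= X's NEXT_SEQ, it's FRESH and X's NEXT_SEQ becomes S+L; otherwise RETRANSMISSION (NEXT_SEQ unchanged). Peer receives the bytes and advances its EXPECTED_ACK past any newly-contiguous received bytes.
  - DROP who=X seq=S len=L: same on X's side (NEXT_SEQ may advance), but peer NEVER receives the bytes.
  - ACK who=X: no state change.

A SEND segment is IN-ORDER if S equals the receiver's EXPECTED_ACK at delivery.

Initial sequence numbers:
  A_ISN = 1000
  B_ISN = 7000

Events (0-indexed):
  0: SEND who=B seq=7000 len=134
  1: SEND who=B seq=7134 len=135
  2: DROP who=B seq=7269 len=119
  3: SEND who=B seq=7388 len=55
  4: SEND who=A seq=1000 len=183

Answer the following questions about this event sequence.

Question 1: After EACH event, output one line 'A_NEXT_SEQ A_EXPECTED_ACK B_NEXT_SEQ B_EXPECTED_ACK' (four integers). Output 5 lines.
1000 7134 7134 1000
1000 7269 7269 1000
1000 7269 7388 1000
1000 7269 7443 1000
1183 7269 7443 1183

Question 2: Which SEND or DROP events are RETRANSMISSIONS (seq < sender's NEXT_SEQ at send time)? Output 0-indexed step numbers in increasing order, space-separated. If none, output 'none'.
Answer: none

Derivation:
Step 0: SEND seq=7000 -> fresh
Step 1: SEND seq=7134 -> fresh
Step 2: DROP seq=7269 -> fresh
Step 3: SEND seq=7388 -> fresh
Step 4: SEND seq=1000 -> fresh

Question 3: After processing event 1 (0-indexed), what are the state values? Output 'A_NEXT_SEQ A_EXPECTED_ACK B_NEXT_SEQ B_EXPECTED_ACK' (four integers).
After event 0: A_seq=1000 A_ack=7134 B_seq=7134 B_ack=1000
After event 1: A_seq=1000 A_ack=7269 B_seq=7269 B_ack=1000

1000 7269 7269 1000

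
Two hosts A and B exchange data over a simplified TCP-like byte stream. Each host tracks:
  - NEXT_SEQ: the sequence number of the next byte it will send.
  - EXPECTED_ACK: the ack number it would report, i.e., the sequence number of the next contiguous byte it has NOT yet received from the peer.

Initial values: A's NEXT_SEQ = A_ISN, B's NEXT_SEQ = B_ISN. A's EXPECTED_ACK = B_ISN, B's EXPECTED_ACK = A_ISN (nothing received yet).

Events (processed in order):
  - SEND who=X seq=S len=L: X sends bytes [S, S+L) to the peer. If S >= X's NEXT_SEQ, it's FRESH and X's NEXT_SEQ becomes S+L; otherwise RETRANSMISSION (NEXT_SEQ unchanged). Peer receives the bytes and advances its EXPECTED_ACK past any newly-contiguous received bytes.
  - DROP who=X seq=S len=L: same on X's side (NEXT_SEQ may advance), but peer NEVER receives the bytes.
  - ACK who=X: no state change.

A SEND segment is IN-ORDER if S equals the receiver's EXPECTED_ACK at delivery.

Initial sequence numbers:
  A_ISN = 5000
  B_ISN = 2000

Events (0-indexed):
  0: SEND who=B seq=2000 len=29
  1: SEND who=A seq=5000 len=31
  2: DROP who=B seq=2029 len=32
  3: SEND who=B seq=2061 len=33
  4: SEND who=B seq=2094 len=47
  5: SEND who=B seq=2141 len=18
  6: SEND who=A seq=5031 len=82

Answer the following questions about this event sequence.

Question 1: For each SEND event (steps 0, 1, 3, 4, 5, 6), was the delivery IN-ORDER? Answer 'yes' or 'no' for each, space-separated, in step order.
Step 0: SEND seq=2000 -> in-order
Step 1: SEND seq=5000 -> in-order
Step 3: SEND seq=2061 -> out-of-order
Step 4: SEND seq=2094 -> out-of-order
Step 5: SEND seq=2141 -> out-of-order
Step 6: SEND seq=5031 -> in-order

Answer: yes yes no no no yes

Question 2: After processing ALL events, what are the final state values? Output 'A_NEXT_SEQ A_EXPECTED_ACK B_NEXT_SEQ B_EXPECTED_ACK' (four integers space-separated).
Answer: 5113 2029 2159 5113

Derivation:
After event 0: A_seq=5000 A_ack=2029 B_seq=2029 B_ack=5000
After event 1: A_seq=5031 A_ack=2029 B_seq=2029 B_ack=5031
After event 2: A_seq=5031 A_ack=2029 B_seq=2061 B_ack=5031
After event 3: A_seq=5031 A_ack=2029 B_seq=2094 B_ack=5031
After event 4: A_seq=5031 A_ack=2029 B_seq=2141 B_ack=5031
After event 5: A_seq=5031 A_ack=2029 B_seq=2159 B_ack=5031
After event 6: A_seq=5113 A_ack=2029 B_seq=2159 B_ack=5113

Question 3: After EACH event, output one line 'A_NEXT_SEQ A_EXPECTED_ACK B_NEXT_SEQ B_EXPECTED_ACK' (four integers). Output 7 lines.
5000 2029 2029 5000
5031 2029 2029 5031
5031 2029 2061 5031
5031 2029 2094 5031
5031 2029 2141 5031
5031 2029 2159 5031
5113 2029 2159 5113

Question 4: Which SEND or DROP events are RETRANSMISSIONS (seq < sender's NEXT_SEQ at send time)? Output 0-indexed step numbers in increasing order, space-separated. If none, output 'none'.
Answer: none

Derivation:
Step 0: SEND seq=2000 -> fresh
Step 1: SEND seq=5000 -> fresh
Step 2: DROP seq=2029 -> fresh
Step 3: SEND seq=2061 -> fresh
Step 4: SEND seq=2094 -> fresh
Step 5: SEND seq=2141 -> fresh
Step 6: SEND seq=5031 -> fresh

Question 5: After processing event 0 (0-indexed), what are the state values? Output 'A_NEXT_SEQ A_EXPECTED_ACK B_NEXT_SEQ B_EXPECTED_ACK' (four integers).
After event 0: A_seq=5000 A_ack=2029 B_seq=2029 B_ack=5000

5000 2029 2029 5000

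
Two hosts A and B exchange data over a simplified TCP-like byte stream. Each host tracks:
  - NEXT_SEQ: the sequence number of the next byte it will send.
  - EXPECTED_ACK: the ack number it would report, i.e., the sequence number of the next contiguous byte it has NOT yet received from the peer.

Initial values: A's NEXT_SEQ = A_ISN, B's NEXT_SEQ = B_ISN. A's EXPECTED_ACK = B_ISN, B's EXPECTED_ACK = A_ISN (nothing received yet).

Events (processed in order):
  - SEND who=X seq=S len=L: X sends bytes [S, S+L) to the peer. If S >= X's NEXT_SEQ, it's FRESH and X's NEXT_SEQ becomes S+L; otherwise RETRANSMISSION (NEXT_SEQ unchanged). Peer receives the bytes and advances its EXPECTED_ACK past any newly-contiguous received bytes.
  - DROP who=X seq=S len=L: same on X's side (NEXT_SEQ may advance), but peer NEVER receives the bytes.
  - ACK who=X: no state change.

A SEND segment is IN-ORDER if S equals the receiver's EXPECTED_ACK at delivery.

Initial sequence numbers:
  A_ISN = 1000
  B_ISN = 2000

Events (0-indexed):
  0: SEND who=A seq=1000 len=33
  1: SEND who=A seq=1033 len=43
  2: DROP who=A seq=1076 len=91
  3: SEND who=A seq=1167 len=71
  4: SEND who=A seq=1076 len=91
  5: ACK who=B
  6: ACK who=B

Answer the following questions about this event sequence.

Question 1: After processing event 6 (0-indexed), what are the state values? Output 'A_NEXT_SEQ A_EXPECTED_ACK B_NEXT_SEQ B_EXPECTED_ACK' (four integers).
After event 0: A_seq=1033 A_ack=2000 B_seq=2000 B_ack=1033
After event 1: A_seq=1076 A_ack=2000 B_seq=2000 B_ack=1076
After event 2: A_seq=1167 A_ack=2000 B_seq=2000 B_ack=1076
After event 3: A_seq=1238 A_ack=2000 B_seq=2000 B_ack=1076
After event 4: A_seq=1238 A_ack=2000 B_seq=2000 B_ack=1238
After event 5: A_seq=1238 A_ack=2000 B_seq=2000 B_ack=1238
After event 6: A_seq=1238 A_ack=2000 B_seq=2000 B_ack=1238

1238 2000 2000 1238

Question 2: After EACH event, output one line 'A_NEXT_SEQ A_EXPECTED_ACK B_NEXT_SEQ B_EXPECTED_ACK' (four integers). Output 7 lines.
1033 2000 2000 1033
1076 2000 2000 1076
1167 2000 2000 1076
1238 2000 2000 1076
1238 2000 2000 1238
1238 2000 2000 1238
1238 2000 2000 1238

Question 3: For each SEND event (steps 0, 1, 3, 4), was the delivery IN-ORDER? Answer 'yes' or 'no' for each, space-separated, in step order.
Answer: yes yes no yes

Derivation:
Step 0: SEND seq=1000 -> in-order
Step 1: SEND seq=1033 -> in-order
Step 3: SEND seq=1167 -> out-of-order
Step 4: SEND seq=1076 -> in-order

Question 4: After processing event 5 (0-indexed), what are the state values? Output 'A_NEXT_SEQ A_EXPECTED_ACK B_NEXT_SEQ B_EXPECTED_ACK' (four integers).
After event 0: A_seq=1033 A_ack=2000 B_seq=2000 B_ack=1033
After event 1: A_seq=1076 A_ack=2000 B_seq=2000 B_ack=1076
After event 2: A_seq=1167 A_ack=2000 B_seq=2000 B_ack=1076
After event 3: A_seq=1238 A_ack=2000 B_seq=2000 B_ack=1076
After event 4: A_seq=1238 A_ack=2000 B_seq=2000 B_ack=1238
After event 5: A_seq=1238 A_ack=2000 B_seq=2000 B_ack=1238

1238 2000 2000 1238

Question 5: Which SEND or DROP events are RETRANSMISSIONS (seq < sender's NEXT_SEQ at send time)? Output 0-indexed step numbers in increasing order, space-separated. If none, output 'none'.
Answer: 4

Derivation:
Step 0: SEND seq=1000 -> fresh
Step 1: SEND seq=1033 -> fresh
Step 2: DROP seq=1076 -> fresh
Step 3: SEND seq=1167 -> fresh
Step 4: SEND seq=1076 -> retransmit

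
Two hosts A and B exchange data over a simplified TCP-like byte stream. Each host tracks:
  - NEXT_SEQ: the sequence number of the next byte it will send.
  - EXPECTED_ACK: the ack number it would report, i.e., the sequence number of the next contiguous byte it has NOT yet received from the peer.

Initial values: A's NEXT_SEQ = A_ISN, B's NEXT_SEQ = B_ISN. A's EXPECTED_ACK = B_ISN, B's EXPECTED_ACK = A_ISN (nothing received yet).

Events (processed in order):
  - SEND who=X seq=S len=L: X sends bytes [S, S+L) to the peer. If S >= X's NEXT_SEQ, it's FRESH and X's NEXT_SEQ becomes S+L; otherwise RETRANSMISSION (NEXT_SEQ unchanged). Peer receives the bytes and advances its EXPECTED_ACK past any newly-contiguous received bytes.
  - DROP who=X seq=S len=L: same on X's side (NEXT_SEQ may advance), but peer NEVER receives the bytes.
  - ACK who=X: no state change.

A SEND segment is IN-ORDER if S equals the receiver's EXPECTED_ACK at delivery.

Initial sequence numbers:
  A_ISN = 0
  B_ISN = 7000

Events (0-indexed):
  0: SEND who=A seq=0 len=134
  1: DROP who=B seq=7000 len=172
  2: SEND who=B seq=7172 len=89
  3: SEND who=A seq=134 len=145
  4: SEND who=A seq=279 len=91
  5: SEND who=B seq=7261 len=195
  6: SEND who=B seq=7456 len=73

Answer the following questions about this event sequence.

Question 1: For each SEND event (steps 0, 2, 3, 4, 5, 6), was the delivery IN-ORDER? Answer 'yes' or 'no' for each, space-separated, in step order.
Answer: yes no yes yes no no

Derivation:
Step 0: SEND seq=0 -> in-order
Step 2: SEND seq=7172 -> out-of-order
Step 3: SEND seq=134 -> in-order
Step 4: SEND seq=279 -> in-order
Step 5: SEND seq=7261 -> out-of-order
Step 6: SEND seq=7456 -> out-of-order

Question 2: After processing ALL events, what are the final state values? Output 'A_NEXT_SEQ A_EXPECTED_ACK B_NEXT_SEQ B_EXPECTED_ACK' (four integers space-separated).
After event 0: A_seq=134 A_ack=7000 B_seq=7000 B_ack=134
After event 1: A_seq=134 A_ack=7000 B_seq=7172 B_ack=134
After event 2: A_seq=134 A_ack=7000 B_seq=7261 B_ack=134
After event 3: A_seq=279 A_ack=7000 B_seq=7261 B_ack=279
After event 4: A_seq=370 A_ack=7000 B_seq=7261 B_ack=370
After event 5: A_seq=370 A_ack=7000 B_seq=7456 B_ack=370
After event 6: A_seq=370 A_ack=7000 B_seq=7529 B_ack=370

Answer: 370 7000 7529 370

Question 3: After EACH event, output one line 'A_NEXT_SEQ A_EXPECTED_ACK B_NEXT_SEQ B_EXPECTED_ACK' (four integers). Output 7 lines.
134 7000 7000 134
134 7000 7172 134
134 7000 7261 134
279 7000 7261 279
370 7000 7261 370
370 7000 7456 370
370 7000 7529 370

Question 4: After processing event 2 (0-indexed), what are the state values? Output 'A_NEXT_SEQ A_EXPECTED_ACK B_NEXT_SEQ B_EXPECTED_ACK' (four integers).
After event 0: A_seq=134 A_ack=7000 B_seq=7000 B_ack=134
After event 1: A_seq=134 A_ack=7000 B_seq=7172 B_ack=134
After event 2: A_seq=134 A_ack=7000 B_seq=7261 B_ack=134

134 7000 7261 134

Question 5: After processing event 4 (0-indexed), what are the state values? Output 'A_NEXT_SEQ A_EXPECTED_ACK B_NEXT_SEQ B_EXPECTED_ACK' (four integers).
After event 0: A_seq=134 A_ack=7000 B_seq=7000 B_ack=134
After event 1: A_seq=134 A_ack=7000 B_seq=7172 B_ack=134
After event 2: A_seq=134 A_ack=7000 B_seq=7261 B_ack=134
After event 3: A_seq=279 A_ack=7000 B_seq=7261 B_ack=279
After event 4: A_seq=370 A_ack=7000 B_seq=7261 B_ack=370

370 7000 7261 370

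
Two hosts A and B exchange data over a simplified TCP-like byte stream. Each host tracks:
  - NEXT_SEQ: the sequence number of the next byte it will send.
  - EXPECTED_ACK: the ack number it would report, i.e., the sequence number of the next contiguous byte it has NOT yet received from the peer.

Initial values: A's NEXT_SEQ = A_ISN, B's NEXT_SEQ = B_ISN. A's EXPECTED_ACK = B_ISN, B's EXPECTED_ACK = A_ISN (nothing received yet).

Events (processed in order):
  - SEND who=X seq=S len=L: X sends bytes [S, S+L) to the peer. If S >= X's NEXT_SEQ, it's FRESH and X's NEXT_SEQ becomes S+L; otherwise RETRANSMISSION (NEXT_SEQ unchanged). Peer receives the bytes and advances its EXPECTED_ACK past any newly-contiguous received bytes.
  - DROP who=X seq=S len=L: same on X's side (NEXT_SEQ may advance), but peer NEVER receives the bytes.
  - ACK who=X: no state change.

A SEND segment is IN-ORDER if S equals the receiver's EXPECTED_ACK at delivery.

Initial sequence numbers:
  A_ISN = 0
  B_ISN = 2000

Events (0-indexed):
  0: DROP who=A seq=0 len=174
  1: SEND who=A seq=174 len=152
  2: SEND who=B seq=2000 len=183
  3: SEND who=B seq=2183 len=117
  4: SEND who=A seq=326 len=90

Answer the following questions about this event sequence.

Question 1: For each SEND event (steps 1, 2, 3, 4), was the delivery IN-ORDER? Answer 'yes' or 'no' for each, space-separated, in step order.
Answer: no yes yes no

Derivation:
Step 1: SEND seq=174 -> out-of-order
Step 2: SEND seq=2000 -> in-order
Step 3: SEND seq=2183 -> in-order
Step 4: SEND seq=326 -> out-of-order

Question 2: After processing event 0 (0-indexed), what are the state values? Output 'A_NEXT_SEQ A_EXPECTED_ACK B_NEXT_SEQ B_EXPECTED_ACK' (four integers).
After event 0: A_seq=174 A_ack=2000 B_seq=2000 B_ack=0

174 2000 2000 0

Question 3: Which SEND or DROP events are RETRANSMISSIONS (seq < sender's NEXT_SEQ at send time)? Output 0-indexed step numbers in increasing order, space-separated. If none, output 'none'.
Step 0: DROP seq=0 -> fresh
Step 1: SEND seq=174 -> fresh
Step 2: SEND seq=2000 -> fresh
Step 3: SEND seq=2183 -> fresh
Step 4: SEND seq=326 -> fresh

Answer: none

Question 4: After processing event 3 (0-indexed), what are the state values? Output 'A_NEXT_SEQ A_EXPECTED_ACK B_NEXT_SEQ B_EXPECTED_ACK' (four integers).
After event 0: A_seq=174 A_ack=2000 B_seq=2000 B_ack=0
After event 1: A_seq=326 A_ack=2000 B_seq=2000 B_ack=0
After event 2: A_seq=326 A_ack=2183 B_seq=2183 B_ack=0
After event 3: A_seq=326 A_ack=2300 B_seq=2300 B_ack=0

326 2300 2300 0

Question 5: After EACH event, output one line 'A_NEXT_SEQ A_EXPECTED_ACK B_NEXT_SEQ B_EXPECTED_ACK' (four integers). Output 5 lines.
174 2000 2000 0
326 2000 2000 0
326 2183 2183 0
326 2300 2300 0
416 2300 2300 0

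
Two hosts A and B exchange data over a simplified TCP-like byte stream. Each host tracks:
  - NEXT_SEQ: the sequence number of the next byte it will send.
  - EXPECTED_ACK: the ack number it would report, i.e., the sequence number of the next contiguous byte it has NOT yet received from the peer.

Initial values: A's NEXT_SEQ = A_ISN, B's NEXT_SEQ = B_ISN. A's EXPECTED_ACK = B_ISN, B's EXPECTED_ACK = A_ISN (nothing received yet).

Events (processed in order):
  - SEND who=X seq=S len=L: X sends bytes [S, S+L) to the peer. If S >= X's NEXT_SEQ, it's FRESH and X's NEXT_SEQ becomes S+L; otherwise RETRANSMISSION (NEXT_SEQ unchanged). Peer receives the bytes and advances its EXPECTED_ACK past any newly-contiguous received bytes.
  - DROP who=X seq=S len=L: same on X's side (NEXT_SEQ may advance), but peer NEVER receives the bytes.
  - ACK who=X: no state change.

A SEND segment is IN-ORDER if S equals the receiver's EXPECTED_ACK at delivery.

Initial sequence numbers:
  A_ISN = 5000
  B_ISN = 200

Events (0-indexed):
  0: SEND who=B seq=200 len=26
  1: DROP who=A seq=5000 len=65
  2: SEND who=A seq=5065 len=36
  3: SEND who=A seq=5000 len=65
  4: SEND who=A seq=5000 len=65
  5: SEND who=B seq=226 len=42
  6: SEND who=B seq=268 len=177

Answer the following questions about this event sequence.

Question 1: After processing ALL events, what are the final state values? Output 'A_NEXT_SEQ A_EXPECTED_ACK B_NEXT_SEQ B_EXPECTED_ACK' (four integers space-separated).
Answer: 5101 445 445 5101

Derivation:
After event 0: A_seq=5000 A_ack=226 B_seq=226 B_ack=5000
After event 1: A_seq=5065 A_ack=226 B_seq=226 B_ack=5000
After event 2: A_seq=5101 A_ack=226 B_seq=226 B_ack=5000
After event 3: A_seq=5101 A_ack=226 B_seq=226 B_ack=5101
After event 4: A_seq=5101 A_ack=226 B_seq=226 B_ack=5101
After event 5: A_seq=5101 A_ack=268 B_seq=268 B_ack=5101
After event 6: A_seq=5101 A_ack=445 B_seq=445 B_ack=5101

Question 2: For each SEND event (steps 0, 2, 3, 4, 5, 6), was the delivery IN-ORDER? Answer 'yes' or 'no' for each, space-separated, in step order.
Answer: yes no yes no yes yes

Derivation:
Step 0: SEND seq=200 -> in-order
Step 2: SEND seq=5065 -> out-of-order
Step 3: SEND seq=5000 -> in-order
Step 4: SEND seq=5000 -> out-of-order
Step 5: SEND seq=226 -> in-order
Step 6: SEND seq=268 -> in-order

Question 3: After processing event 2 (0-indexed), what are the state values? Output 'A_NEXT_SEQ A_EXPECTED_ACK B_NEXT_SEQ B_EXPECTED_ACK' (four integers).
After event 0: A_seq=5000 A_ack=226 B_seq=226 B_ack=5000
After event 1: A_seq=5065 A_ack=226 B_seq=226 B_ack=5000
After event 2: A_seq=5101 A_ack=226 B_seq=226 B_ack=5000

5101 226 226 5000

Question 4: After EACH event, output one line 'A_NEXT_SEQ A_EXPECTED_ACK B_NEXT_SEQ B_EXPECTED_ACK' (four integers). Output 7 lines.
5000 226 226 5000
5065 226 226 5000
5101 226 226 5000
5101 226 226 5101
5101 226 226 5101
5101 268 268 5101
5101 445 445 5101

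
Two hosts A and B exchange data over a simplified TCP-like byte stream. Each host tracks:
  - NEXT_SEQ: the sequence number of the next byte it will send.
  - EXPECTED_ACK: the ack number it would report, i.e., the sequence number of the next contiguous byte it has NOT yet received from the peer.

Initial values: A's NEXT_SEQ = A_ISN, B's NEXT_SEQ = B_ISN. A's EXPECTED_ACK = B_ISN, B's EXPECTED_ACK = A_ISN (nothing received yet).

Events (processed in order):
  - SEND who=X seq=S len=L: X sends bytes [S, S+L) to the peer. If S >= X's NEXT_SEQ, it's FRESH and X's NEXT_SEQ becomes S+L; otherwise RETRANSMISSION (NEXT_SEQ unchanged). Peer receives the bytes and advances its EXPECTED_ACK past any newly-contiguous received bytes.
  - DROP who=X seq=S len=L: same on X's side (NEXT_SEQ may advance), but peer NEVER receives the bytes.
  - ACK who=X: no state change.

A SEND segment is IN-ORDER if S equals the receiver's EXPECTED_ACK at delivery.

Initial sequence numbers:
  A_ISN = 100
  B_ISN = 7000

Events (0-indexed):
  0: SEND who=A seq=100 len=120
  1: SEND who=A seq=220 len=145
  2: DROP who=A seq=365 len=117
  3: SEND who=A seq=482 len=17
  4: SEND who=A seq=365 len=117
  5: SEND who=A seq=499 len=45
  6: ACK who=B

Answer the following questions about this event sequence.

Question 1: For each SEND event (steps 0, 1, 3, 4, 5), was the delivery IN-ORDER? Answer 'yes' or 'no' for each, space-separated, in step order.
Answer: yes yes no yes yes

Derivation:
Step 0: SEND seq=100 -> in-order
Step 1: SEND seq=220 -> in-order
Step 3: SEND seq=482 -> out-of-order
Step 4: SEND seq=365 -> in-order
Step 5: SEND seq=499 -> in-order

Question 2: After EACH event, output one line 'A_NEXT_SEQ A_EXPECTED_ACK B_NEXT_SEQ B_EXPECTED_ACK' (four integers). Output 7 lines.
220 7000 7000 220
365 7000 7000 365
482 7000 7000 365
499 7000 7000 365
499 7000 7000 499
544 7000 7000 544
544 7000 7000 544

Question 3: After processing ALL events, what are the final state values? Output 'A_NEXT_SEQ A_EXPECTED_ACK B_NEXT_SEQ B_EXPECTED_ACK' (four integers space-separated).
Answer: 544 7000 7000 544

Derivation:
After event 0: A_seq=220 A_ack=7000 B_seq=7000 B_ack=220
After event 1: A_seq=365 A_ack=7000 B_seq=7000 B_ack=365
After event 2: A_seq=482 A_ack=7000 B_seq=7000 B_ack=365
After event 3: A_seq=499 A_ack=7000 B_seq=7000 B_ack=365
After event 4: A_seq=499 A_ack=7000 B_seq=7000 B_ack=499
After event 5: A_seq=544 A_ack=7000 B_seq=7000 B_ack=544
After event 6: A_seq=544 A_ack=7000 B_seq=7000 B_ack=544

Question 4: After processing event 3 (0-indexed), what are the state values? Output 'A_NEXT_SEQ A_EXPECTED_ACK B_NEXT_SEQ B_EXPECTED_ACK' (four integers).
After event 0: A_seq=220 A_ack=7000 B_seq=7000 B_ack=220
After event 1: A_seq=365 A_ack=7000 B_seq=7000 B_ack=365
After event 2: A_seq=482 A_ack=7000 B_seq=7000 B_ack=365
After event 3: A_seq=499 A_ack=7000 B_seq=7000 B_ack=365

499 7000 7000 365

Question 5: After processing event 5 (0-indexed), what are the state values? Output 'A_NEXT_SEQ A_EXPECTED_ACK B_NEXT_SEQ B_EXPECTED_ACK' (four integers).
After event 0: A_seq=220 A_ack=7000 B_seq=7000 B_ack=220
After event 1: A_seq=365 A_ack=7000 B_seq=7000 B_ack=365
After event 2: A_seq=482 A_ack=7000 B_seq=7000 B_ack=365
After event 3: A_seq=499 A_ack=7000 B_seq=7000 B_ack=365
After event 4: A_seq=499 A_ack=7000 B_seq=7000 B_ack=499
After event 5: A_seq=544 A_ack=7000 B_seq=7000 B_ack=544

544 7000 7000 544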